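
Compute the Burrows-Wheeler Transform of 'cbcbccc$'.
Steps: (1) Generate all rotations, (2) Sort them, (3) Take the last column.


Rotations (sorted):
  0: $cbcbccc -> last char: c
  1: bcbccc$c -> last char: c
  2: bccc$cbc -> last char: c
  3: c$cbcbcc -> last char: c
  4: cbcbccc$ -> last char: $
  5: cbccc$cb -> last char: b
  6: cc$cbcbc -> last char: c
  7: ccc$cbcb -> last char: b


BWT = cccc$bcb


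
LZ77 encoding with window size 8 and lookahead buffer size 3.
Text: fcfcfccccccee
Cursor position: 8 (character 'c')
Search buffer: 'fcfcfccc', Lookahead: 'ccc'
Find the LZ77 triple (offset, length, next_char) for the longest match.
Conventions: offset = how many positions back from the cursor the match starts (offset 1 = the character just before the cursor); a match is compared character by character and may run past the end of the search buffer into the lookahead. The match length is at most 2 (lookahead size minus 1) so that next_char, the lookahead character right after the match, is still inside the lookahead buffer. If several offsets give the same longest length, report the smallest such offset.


Try each offset into the search buffer:
  offset=1 (pos 7, char 'c'): match length 2
  offset=2 (pos 6, char 'c'): match length 2
  offset=3 (pos 5, char 'c'): match length 2
  offset=4 (pos 4, char 'f'): match length 0
  offset=5 (pos 3, char 'c'): match length 1
  offset=6 (pos 2, char 'f'): match length 0
  offset=7 (pos 1, char 'c'): match length 1
  offset=8 (pos 0, char 'f'): match length 0
Longest match has length 2, found at offsets 1, 2, 3; take the smallest, offset 1.
next_char = character at position 8 + 2 = 10 -> 'c'

Best match: offset=1, length=2 (matching 'cc' starting at position 7)
LZ77 triple: (1, 2, 'c')


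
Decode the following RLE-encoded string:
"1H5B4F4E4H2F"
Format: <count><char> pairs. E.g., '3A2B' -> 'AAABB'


Expanding each <count><char> pair:
  1H -> 'H'
  5B -> 'BBBBB'
  4F -> 'FFFF'
  4E -> 'EEEE'
  4H -> 'HHHH'
  2F -> 'FF'

Decoded = HBBBBBFFFFEEEEHHHHFF


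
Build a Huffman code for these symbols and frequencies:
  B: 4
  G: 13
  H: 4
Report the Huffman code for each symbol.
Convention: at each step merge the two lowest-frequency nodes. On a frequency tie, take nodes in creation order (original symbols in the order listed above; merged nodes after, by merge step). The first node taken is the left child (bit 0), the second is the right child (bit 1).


Huffman tree construction:
Step 1: Merge B(4) + H(4) = 8
Step 2: Merge (B+H)(8) + G(13) = 21
Read each symbol's code off the tree from the root (left child = 0, right child = 1).

Codes:
  B: 00 (length 2)
  G: 1 (length 1)
  H: 01 (length 2)
Average code length: 29/21 = 1.3810 bits/symbol


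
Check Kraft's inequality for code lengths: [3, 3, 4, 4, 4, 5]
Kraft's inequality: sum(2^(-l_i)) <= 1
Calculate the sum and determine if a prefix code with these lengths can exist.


Sum = 2^(-3) + 2^(-3) + 2^(-4) + 2^(-4) + 2^(-4) + 2^(-5)
    = 0.125 + 0.125 + 0.0625 + 0.0625 + 0.0625 + 0.03125
    = 15/32 = 0.46875
Since 0.46875 <= 1, Kraft's inequality IS satisfied.
A prefix code with these lengths CAN exist.

Kraft sum = 0.46875. Satisfied.


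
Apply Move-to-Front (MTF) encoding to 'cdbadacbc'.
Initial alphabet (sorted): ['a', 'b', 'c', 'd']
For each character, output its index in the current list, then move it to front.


MTF encoding:
'c': index 2 in ['a', 'b', 'c', 'd'] -> ['c', 'a', 'b', 'd']
'd': index 3 in ['c', 'a', 'b', 'd'] -> ['d', 'c', 'a', 'b']
'b': index 3 in ['d', 'c', 'a', 'b'] -> ['b', 'd', 'c', 'a']
'a': index 3 in ['b', 'd', 'c', 'a'] -> ['a', 'b', 'd', 'c']
'd': index 2 in ['a', 'b', 'd', 'c'] -> ['d', 'a', 'b', 'c']
'a': index 1 in ['d', 'a', 'b', 'c'] -> ['a', 'd', 'b', 'c']
'c': index 3 in ['a', 'd', 'b', 'c'] -> ['c', 'a', 'd', 'b']
'b': index 3 in ['c', 'a', 'd', 'b'] -> ['b', 'c', 'a', 'd']
'c': index 1 in ['b', 'c', 'a', 'd'] -> ['c', 'b', 'a', 'd']


Output: [2, 3, 3, 3, 2, 1, 3, 3, 1]


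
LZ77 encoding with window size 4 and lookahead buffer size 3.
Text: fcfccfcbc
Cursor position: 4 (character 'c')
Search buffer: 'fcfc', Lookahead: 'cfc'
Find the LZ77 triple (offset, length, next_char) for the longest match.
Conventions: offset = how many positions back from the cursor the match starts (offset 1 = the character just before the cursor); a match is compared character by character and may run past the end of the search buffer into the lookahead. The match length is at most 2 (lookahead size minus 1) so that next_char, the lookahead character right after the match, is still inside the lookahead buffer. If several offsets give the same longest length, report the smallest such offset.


Try each offset into the search buffer:
  offset=1 (pos 3, char 'c'): match length 1
  offset=2 (pos 2, char 'f'): match length 0
  offset=3 (pos 1, char 'c'): match length 2
  offset=4 (pos 0, char 'f'): match length 0
Longest match has length 2 at offset 3.
next_char = character at position 4 + 2 = 6 -> 'c'

Best match: offset=3, length=2 (matching 'cf' starting at position 1)
LZ77 triple: (3, 2, 'c')


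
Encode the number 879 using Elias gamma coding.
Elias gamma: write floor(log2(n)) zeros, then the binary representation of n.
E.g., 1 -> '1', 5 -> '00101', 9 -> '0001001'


num_bits = floor(log2(879)) + 1 = 10
leading_zeros = num_bits - 1 = 9
binary(879) = 1101101111

Elias gamma(879) = '000000000' + '1101101111' = 0000000001101101111 (19 bits)


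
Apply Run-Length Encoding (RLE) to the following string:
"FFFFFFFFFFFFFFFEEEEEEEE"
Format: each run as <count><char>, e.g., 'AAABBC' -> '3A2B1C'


Scanning runs left to right:
  i=0: run of 'F' x 15 -> '15F'
  i=15: run of 'E' x 8 -> '8E'

RLE = 15F8E


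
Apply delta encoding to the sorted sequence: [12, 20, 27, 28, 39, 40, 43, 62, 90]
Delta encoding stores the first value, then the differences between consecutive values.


First value: 12
Deltas:
  20 - 12 = 8
  27 - 20 = 7
  28 - 27 = 1
  39 - 28 = 11
  40 - 39 = 1
  43 - 40 = 3
  62 - 43 = 19
  90 - 62 = 28


Delta encoded: [12, 8, 7, 1, 11, 1, 3, 19, 28]


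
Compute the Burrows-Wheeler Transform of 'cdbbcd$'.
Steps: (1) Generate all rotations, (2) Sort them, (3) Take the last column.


Rotations (sorted):
  0: $cdbbcd -> last char: d
  1: bbcd$cd -> last char: d
  2: bcd$cdb -> last char: b
  3: cd$cdbb -> last char: b
  4: cdbbcd$ -> last char: $
  5: d$cdbbc -> last char: c
  6: dbbcd$c -> last char: c


BWT = ddbb$cc


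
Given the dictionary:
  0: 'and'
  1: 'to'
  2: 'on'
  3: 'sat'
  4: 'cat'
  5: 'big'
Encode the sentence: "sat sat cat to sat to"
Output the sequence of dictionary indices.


Look up each word in the dictionary:
  'sat' -> 3
  'sat' -> 3
  'cat' -> 4
  'to' -> 1
  'sat' -> 3
  'to' -> 1

Encoded: [3, 3, 4, 1, 3, 1]


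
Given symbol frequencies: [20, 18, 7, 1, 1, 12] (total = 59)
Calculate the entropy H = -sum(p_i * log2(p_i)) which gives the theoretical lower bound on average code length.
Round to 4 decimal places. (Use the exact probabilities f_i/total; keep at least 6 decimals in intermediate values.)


Per-symbol terms -p_i * log2(p_i) with p_i = f_i/59:
  p = 20/59 = 0.338983: log2(p) = -1.560715, -p*log2(p) = 0.529056
  p = 18/59 = 0.305085: log2(p) = -1.712718, -p*log2(p) = 0.522524
  p = 7/59 = 0.118644: log2(p) = -3.075288, -p*log2(p) = 0.364865
  p = 1/59 = 0.016949: log2(p) = -5.882643, -p*log2(p) = 0.099706
  p = 1/59 = 0.016949: log2(p) = -5.882643, -p*log2(p) = 0.099706
  p = 12/59 = 0.203390: log2(p) = -2.297681, -p*log2(p) = 0.467325
H = 0.529056 + 0.522524 + 0.364865 + 0.099706 + 0.099706 + 0.467325 = 2.083182

H = 2.0832 bits/symbol


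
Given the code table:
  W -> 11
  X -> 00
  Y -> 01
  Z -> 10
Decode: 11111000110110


Decoding:
11 -> W
11 -> W
10 -> Z
00 -> X
11 -> W
01 -> Y
10 -> Z


Result: WWZXWYZ


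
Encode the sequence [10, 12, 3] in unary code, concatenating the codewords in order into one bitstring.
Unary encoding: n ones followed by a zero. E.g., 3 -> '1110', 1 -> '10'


Encode each number as n ones followed by a terminating 0:
  10 -> 11111111110 (11 bits)
  12 -> 1111111111110 (13 bits)
  3 -> 1110 (4 bits)
Total length = 11 + 13 + 4 = 28 bits.

Unary([10, 12, 3]) = 1111111111011111111111101110 (28 bits)


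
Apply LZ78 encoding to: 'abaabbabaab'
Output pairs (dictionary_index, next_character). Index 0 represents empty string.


LZ78 encoding steps:
Dictionary: {0: ''}
Step 1: w='' (idx 0), next='a' -> output (0, 'a'), add 'a' as idx 1
Step 2: w='' (idx 0), next='b' -> output (0, 'b'), add 'b' as idx 2
Step 3: w='a' (idx 1), next='a' -> output (1, 'a'), add 'aa' as idx 3
Step 4: w='b' (idx 2), next='b' -> output (2, 'b'), add 'bb' as idx 4
Step 5: w='a' (idx 1), next='b' -> output (1, 'b'), add 'ab' as idx 5
Step 6: w='aa' (idx 3), next='b' -> output (3, 'b'), add 'aab' as idx 6


Encoded: [(0, 'a'), (0, 'b'), (1, 'a'), (2, 'b'), (1, 'b'), (3, 'b')]


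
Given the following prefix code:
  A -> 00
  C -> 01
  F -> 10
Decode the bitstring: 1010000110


Decoding step by step:
Bits 10 -> F
Bits 10 -> F
Bits 00 -> A
Bits 01 -> C
Bits 10 -> F


Decoded message: FFACF


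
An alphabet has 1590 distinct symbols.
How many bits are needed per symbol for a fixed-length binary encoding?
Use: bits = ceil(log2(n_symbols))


log2(1590) = 10.6348
Bracket: 2^10 = 1024 < 1590 <= 2^11 = 2048
So ceil(log2(1590)) = 11

bits = ceil(log2(1590)) = ceil(10.6348) = 11 bits


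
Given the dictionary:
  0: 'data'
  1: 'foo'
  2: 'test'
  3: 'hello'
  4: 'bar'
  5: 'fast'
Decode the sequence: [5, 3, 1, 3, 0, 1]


Look up each index in the dictionary:
  5 -> 'fast'
  3 -> 'hello'
  1 -> 'foo'
  3 -> 'hello'
  0 -> 'data'
  1 -> 'foo'

Decoded: "fast hello foo hello data foo"


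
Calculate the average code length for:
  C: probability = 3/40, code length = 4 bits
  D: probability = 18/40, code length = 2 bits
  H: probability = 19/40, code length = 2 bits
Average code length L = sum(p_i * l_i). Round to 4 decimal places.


Weighted contributions p_i * l_i:
  C: (3/40) * 4 = 12/40
  D: (18/40) * 2 = 36/40
  H: (19/40) * 2 = 38/40
Sum = (12 + 36 + 38)/40 = 86/40

L = 86/40 = 2.1500 bits/symbol


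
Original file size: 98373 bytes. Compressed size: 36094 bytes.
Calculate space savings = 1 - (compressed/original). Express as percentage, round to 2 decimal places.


ratio = compressed/original = 36094/98373 = 0.36691
savings = 1 - ratio = 1 - 0.36691 = 0.63309
as a percentage: 0.63309 * 100 = 63.31%

Space savings = 1 - 36094/98373 = 63.31%


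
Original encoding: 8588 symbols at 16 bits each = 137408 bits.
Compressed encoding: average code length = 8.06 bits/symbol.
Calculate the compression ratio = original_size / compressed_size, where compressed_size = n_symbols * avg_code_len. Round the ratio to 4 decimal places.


original_size = n_symbols * orig_bits = 8588 * 16 = 137408 bits
compressed_size = n_symbols * avg_code_len = 8588 * 8.06 = 69219.28 bits
ratio = original_size / compressed_size = 137408 / 69219.28 = 1.9851

Compression ratio = 1.9851


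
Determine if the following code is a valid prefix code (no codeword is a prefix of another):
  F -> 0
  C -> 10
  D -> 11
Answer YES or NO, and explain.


Checking each pair (does one codeword prefix another?):
  F='0' vs C='10': no prefix
  F='0' vs D='11': no prefix
  C='10' vs F='0': no prefix
  C='10' vs D='11': no prefix
  D='11' vs F='0': no prefix
  D='11' vs C='10': no prefix
No violation found over all pairs.

YES -- this is a valid prefix code. No codeword is a prefix of any other codeword.


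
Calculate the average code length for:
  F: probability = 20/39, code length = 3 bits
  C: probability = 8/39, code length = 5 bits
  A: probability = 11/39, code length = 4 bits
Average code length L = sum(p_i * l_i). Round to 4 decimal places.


Weighted contributions p_i * l_i:
  F: (20/39) * 3 = 60/39
  C: (8/39) * 5 = 40/39
  A: (11/39) * 4 = 44/39
Sum = (60 + 40 + 44)/39 = 144/39

L = 144/39 = 3.6923 bits/symbol


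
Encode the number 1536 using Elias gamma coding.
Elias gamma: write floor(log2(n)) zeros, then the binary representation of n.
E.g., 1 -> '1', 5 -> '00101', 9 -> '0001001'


num_bits = floor(log2(1536)) + 1 = 11
leading_zeros = num_bits - 1 = 10
binary(1536) = 11000000000

Elias gamma(1536) = '0000000000' + '11000000000' = 000000000011000000000 (21 bits)


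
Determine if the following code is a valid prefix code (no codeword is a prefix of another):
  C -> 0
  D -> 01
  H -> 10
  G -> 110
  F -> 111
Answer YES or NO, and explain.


Checking each pair (does one codeword prefix another?):
  C='0' vs D='01': prefix -- VIOLATION

NO -- this is NOT a valid prefix code. C (0) is a prefix of D (01).


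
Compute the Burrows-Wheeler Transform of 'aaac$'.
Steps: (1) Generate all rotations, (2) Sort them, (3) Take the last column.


Rotations (sorted):
  0: $aaac -> last char: c
  1: aaac$ -> last char: $
  2: aac$a -> last char: a
  3: ac$aa -> last char: a
  4: c$aaa -> last char: a


BWT = c$aaa


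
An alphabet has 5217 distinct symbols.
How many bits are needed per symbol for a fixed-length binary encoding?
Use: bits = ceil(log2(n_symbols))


log2(5217) = 12.349
Bracket: 2^12 = 4096 < 5217 <= 2^13 = 8192
So ceil(log2(5217)) = 13

bits = ceil(log2(5217)) = ceil(12.349) = 13 bits


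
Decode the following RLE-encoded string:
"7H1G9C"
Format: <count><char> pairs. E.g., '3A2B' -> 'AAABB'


Expanding each <count><char> pair:
  7H -> 'HHHHHHH'
  1G -> 'G'
  9C -> 'CCCCCCCCC'

Decoded = HHHHHHHGCCCCCCCCC


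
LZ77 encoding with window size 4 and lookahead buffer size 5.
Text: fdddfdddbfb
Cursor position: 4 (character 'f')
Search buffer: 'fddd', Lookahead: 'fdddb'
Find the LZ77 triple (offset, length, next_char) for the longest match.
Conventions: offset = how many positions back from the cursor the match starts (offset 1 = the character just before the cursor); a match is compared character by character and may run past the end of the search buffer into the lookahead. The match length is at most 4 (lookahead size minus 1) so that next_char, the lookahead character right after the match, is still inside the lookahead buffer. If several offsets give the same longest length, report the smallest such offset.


Try each offset into the search buffer:
  offset=1 (pos 3, char 'd'): match length 0
  offset=2 (pos 2, char 'd'): match length 0
  offset=3 (pos 1, char 'd'): match length 0
  offset=4 (pos 0, char 'f'): match length 4
Longest match has length 4 at offset 4.
next_char = character at position 4 + 4 = 8 -> 'b'

Best match: offset=4, length=4 (matching 'fddd' starting at position 0)
LZ77 triple: (4, 4, 'b')


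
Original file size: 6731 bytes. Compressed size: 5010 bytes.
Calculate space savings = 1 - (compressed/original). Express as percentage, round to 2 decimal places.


ratio = compressed/original = 5010/6731 = 0.744317
savings = 1 - ratio = 1 - 0.744317 = 0.255683
as a percentage: 0.255683 * 100 = 25.57%

Space savings = 1 - 5010/6731 = 25.57%


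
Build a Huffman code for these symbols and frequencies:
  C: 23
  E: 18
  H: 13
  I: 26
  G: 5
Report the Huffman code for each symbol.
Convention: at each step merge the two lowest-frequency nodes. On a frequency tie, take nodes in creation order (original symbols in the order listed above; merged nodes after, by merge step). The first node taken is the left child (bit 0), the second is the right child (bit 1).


Huffman tree construction:
Step 1: Merge G(5) + H(13) = 18
Step 2: Merge E(18) + (G+H)(18) = 36
Step 3: Merge C(23) + I(26) = 49
Step 4: Merge (E+(G+H))(36) + (C+I)(49) = 85
Read each symbol's code off the tree from the root (left child = 0, right child = 1).

Codes:
  C: 10 (length 2)
  E: 00 (length 2)
  H: 011 (length 3)
  I: 11 (length 2)
  G: 010 (length 3)
Average code length: 188/85 = 2.2118 bits/symbol


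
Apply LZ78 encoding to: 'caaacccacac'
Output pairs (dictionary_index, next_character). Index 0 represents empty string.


LZ78 encoding steps:
Dictionary: {0: ''}
Step 1: w='' (idx 0), next='c' -> output (0, 'c'), add 'c' as idx 1
Step 2: w='' (idx 0), next='a' -> output (0, 'a'), add 'a' as idx 2
Step 3: w='a' (idx 2), next='a' -> output (2, 'a'), add 'aa' as idx 3
Step 4: w='c' (idx 1), next='c' -> output (1, 'c'), add 'cc' as idx 4
Step 5: w='c' (idx 1), next='a' -> output (1, 'a'), add 'ca' as idx 5
Step 6: w='ca' (idx 5), next='c' -> output (5, 'c'), add 'cac' as idx 6


Encoded: [(0, 'c'), (0, 'a'), (2, 'a'), (1, 'c'), (1, 'a'), (5, 'c')]


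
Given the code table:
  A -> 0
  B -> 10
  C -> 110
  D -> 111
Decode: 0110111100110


Decoding:
0 -> A
110 -> C
111 -> D
10 -> B
0 -> A
110 -> C


Result: ACDBAC


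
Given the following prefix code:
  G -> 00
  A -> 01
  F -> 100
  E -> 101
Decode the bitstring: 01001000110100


Decoding step by step:
Bits 01 -> A
Bits 00 -> G
Bits 100 -> F
Bits 01 -> A
Bits 101 -> E
Bits 00 -> G


Decoded message: AGFAEG


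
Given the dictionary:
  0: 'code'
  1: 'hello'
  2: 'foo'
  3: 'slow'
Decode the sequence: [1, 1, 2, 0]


Look up each index in the dictionary:
  1 -> 'hello'
  1 -> 'hello'
  2 -> 'foo'
  0 -> 'code'

Decoded: "hello hello foo code"


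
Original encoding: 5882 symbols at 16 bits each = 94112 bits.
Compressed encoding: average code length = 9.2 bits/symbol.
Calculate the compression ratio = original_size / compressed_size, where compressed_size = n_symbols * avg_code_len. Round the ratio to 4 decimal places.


original_size = n_symbols * orig_bits = 5882 * 16 = 94112 bits
compressed_size = n_symbols * avg_code_len = 5882 * 9.2 = 54114.4 bits
ratio = original_size / compressed_size = 94112 / 54114.4 = 1.7391

Compression ratio = 1.7391


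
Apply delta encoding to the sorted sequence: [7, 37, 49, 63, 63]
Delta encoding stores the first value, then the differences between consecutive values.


First value: 7
Deltas:
  37 - 7 = 30
  49 - 37 = 12
  63 - 49 = 14
  63 - 63 = 0


Delta encoded: [7, 30, 12, 14, 0]


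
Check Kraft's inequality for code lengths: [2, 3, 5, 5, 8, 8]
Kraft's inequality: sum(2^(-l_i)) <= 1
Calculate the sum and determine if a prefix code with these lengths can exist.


Sum = 2^(-2) + 2^(-3) + 2^(-5) + 2^(-5) + 2^(-8) + 2^(-8)
    = 0.25 + 0.125 + 0.03125 + 0.03125 + 0.00390625 + 0.00390625
    = 114/256 = 0.4453125
Since 0.4453125 <= 1, Kraft's inequality IS satisfied.
A prefix code with these lengths CAN exist.

Kraft sum = 0.4453125. Satisfied.


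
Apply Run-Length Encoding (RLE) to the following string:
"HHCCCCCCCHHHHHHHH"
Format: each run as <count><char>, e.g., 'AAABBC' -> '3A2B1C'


Scanning runs left to right:
  i=0: run of 'H' x 2 -> '2H'
  i=2: run of 'C' x 7 -> '7C'
  i=9: run of 'H' x 8 -> '8H'

RLE = 2H7C8H


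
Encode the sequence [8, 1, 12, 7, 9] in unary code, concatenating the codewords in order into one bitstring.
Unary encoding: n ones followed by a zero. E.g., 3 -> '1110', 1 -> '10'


Encode each number as n ones followed by a terminating 0:
  8 -> 111111110 (9 bits)
  1 -> 10 (2 bits)
  12 -> 1111111111110 (13 bits)
  7 -> 11111110 (8 bits)
  9 -> 1111111110 (10 bits)
Total length = 9 + 2 + 13 + 8 + 10 = 42 bits.

Unary([8, 1, 12, 7, 9]) = 111111110101111111111110111111101111111110 (42 bits)


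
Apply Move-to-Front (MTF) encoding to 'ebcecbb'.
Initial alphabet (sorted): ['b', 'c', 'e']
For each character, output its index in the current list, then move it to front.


MTF encoding:
'e': index 2 in ['b', 'c', 'e'] -> ['e', 'b', 'c']
'b': index 1 in ['e', 'b', 'c'] -> ['b', 'e', 'c']
'c': index 2 in ['b', 'e', 'c'] -> ['c', 'b', 'e']
'e': index 2 in ['c', 'b', 'e'] -> ['e', 'c', 'b']
'c': index 1 in ['e', 'c', 'b'] -> ['c', 'e', 'b']
'b': index 2 in ['c', 'e', 'b'] -> ['b', 'c', 'e']
'b': index 0 in ['b', 'c', 'e'] -> ['b', 'c', 'e']


Output: [2, 1, 2, 2, 1, 2, 0]


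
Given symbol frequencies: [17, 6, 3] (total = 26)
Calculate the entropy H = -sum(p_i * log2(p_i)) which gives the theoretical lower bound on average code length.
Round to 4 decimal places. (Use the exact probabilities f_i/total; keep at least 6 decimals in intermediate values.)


Per-symbol terms -p_i * log2(p_i) with p_i = f_i/26:
  p = 17/26 = 0.653846: log2(p) = -0.612977, -p*log2(p) = 0.400793
  p = 6/26 = 0.230769: log2(p) = -2.115477, -p*log2(p) = 0.488187
  p = 3/26 = 0.115385: log2(p) = -3.115477, -p*log2(p) = 0.359478
H = 0.400793 + 0.488187 + 0.359478 = 1.248458

H = 1.2485 bits/symbol


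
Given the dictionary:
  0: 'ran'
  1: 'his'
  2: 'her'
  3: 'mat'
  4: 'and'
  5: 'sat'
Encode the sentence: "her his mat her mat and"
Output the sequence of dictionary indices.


Look up each word in the dictionary:
  'her' -> 2
  'his' -> 1
  'mat' -> 3
  'her' -> 2
  'mat' -> 3
  'and' -> 4

Encoded: [2, 1, 3, 2, 3, 4]


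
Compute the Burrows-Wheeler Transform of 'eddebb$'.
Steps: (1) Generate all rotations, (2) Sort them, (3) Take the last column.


Rotations (sorted):
  0: $eddebb -> last char: b
  1: b$eddeb -> last char: b
  2: bb$edde -> last char: e
  3: ddebb$e -> last char: e
  4: debb$ed -> last char: d
  5: ebb$edd -> last char: d
  6: eddebb$ -> last char: $


BWT = bbeedd$


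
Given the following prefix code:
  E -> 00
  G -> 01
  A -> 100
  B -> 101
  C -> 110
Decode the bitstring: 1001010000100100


Decoding step by step:
Bits 100 -> A
Bits 101 -> B
Bits 00 -> E
Bits 00 -> E
Bits 100 -> A
Bits 100 -> A


Decoded message: ABEEAA


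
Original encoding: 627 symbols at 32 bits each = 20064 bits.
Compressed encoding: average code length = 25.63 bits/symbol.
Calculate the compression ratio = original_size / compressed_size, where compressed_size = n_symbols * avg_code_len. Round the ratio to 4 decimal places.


original_size = n_symbols * orig_bits = 627 * 32 = 20064 bits
compressed_size = n_symbols * avg_code_len = 627 * 25.63 = 16070.01 bits
ratio = original_size / compressed_size = 20064 / 16070.01 = 1.2485

Compression ratio = 1.2485


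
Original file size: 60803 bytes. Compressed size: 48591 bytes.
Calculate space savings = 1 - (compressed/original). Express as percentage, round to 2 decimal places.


ratio = compressed/original = 48591/60803 = 0.799155
savings = 1 - ratio = 1 - 0.799155 = 0.200845
as a percentage: 0.200845 * 100 = 20.08%

Space savings = 1 - 48591/60803 = 20.08%


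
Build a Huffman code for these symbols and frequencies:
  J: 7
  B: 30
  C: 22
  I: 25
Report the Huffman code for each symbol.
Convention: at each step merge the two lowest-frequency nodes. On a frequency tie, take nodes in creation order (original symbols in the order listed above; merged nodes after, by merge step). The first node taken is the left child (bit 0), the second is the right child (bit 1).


Huffman tree construction:
Step 1: Merge J(7) + C(22) = 29
Step 2: Merge I(25) + (J+C)(29) = 54
Step 3: Merge B(30) + (I+(J+C))(54) = 84
Read each symbol's code off the tree from the root (left child = 0, right child = 1).

Codes:
  J: 110 (length 3)
  B: 0 (length 1)
  C: 111 (length 3)
  I: 10 (length 2)
Average code length: 167/84 = 1.9881 bits/symbol


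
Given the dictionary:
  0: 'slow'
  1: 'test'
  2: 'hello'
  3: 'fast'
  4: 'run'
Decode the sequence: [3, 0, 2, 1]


Look up each index in the dictionary:
  3 -> 'fast'
  0 -> 'slow'
  2 -> 'hello'
  1 -> 'test'

Decoded: "fast slow hello test"


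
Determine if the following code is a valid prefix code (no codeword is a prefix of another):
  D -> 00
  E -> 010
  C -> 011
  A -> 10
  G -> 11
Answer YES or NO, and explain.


Checking each pair (does one codeword prefix another?):
  D='00' vs E='010': no prefix
  D='00' vs C='011': no prefix
  D='00' vs A='10': no prefix
  D='00' vs G='11': no prefix
  E='010' vs D='00': no prefix
  E='010' vs C='011': no prefix
  E='010' vs A='10': no prefix
  E='010' vs G='11': no prefix
  C='011' vs D='00': no prefix
  C='011' vs E='010': no prefix
  C='011' vs A='10': no prefix
  C='011' vs G='11': no prefix
  A='10' vs D='00': no prefix
  A='10' vs E='010': no prefix
  A='10' vs C='011': no prefix
  A='10' vs G='11': no prefix
  G='11' vs D='00': no prefix
  G='11' vs E='010': no prefix
  G='11' vs C='011': no prefix
  G='11' vs A='10': no prefix
No violation found over all pairs.

YES -- this is a valid prefix code. No codeword is a prefix of any other codeword.


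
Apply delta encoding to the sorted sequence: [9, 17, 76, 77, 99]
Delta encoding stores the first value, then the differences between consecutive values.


First value: 9
Deltas:
  17 - 9 = 8
  76 - 17 = 59
  77 - 76 = 1
  99 - 77 = 22


Delta encoded: [9, 8, 59, 1, 22]


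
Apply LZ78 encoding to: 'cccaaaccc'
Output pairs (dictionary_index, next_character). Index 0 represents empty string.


LZ78 encoding steps:
Dictionary: {0: ''}
Step 1: w='' (idx 0), next='c' -> output (0, 'c'), add 'c' as idx 1
Step 2: w='c' (idx 1), next='c' -> output (1, 'c'), add 'cc' as idx 2
Step 3: w='' (idx 0), next='a' -> output (0, 'a'), add 'a' as idx 3
Step 4: w='a' (idx 3), next='a' -> output (3, 'a'), add 'aa' as idx 4
Step 5: w='cc' (idx 2), next='c' -> output (2, 'c'), add 'ccc' as idx 5


Encoded: [(0, 'c'), (1, 'c'), (0, 'a'), (3, 'a'), (2, 'c')]


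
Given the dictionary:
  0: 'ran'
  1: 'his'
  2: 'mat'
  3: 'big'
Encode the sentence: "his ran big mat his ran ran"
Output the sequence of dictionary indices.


Look up each word in the dictionary:
  'his' -> 1
  'ran' -> 0
  'big' -> 3
  'mat' -> 2
  'his' -> 1
  'ran' -> 0
  'ran' -> 0

Encoded: [1, 0, 3, 2, 1, 0, 0]


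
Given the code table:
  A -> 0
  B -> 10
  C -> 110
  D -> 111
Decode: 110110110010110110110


Decoding:
110 -> C
110 -> C
110 -> C
0 -> A
10 -> B
110 -> C
110 -> C
110 -> C


Result: CCCABCCC


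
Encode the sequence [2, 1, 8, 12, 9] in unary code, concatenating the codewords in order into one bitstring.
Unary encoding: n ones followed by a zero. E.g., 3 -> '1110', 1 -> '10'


Encode each number as n ones followed by a terminating 0:
  2 -> 110 (3 bits)
  1 -> 10 (2 bits)
  8 -> 111111110 (9 bits)
  12 -> 1111111111110 (13 bits)
  9 -> 1111111110 (10 bits)
Total length = 3 + 2 + 9 + 13 + 10 = 37 bits.

Unary([2, 1, 8, 12, 9]) = 1101011111111011111111111101111111110 (37 bits)


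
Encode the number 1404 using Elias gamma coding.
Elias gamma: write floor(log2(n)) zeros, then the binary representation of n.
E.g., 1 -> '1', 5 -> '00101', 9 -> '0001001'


num_bits = floor(log2(1404)) + 1 = 11
leading_zeros = num_bits - 1 = 10
binary(1404) = 10101111100

Elias gamma(1404) = '0000000000' + '10101111100' = 000000000010101111100 (21 bits)


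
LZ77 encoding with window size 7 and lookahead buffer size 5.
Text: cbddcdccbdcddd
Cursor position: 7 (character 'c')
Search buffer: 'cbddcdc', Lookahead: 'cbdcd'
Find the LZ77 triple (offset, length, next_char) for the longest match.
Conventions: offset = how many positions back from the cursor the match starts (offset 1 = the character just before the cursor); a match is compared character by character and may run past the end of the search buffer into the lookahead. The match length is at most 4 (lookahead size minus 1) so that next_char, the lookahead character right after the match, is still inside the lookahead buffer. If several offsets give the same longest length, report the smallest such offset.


Try each offset into the search buffer:
  offset=1 (pos 6, char 'c'): match length 1
  offset=2 (pos 5, char 'd'): match length 0
  offset=3 (pos 4, char 'c'): match length 1
  offset=4 (pos 3, char 'd'): match length 0
  offset=5 (pos 2, char 'd'): match length 0
  offset=6 (pos 1, char 'b'): match length 0
  offset=7 (pos 0, char 'c'): match length 3
Longest match has length 3 at offset 7.
next_char = character at position 7 + 3 = 10 -> 'c'

Best match: offset=7, length=3 (matching 'cbd' starting at position 0)
LZ77 triple: (7, 3, 'c')


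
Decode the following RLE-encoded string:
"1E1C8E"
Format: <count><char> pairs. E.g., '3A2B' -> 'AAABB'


Expanding each <count><char> pair:
  1E -> 'E'
  1C -> 'C'
  8E -> 'EEEEEEEE'

Decoded = ECEEEEEEEE


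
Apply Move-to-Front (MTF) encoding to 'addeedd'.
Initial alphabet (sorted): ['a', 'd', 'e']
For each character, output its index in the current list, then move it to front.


MTF encoding:
'a': index 0 in ['a', 'd', 'e'] -> ['a', 'd', 'e']
'd': index 1 in ['a', 'd', 'e'] -> ['d', 'a', 'e']
'd': index 0 in ['d', 'a', 'e'] -> ['d', 'a', 'e']
'e': index 2 in ['d', 'a', 'e'] -> ['e', 'd', 'a']
'e': index 0 in ['e', 'd', 'a'] -> ['e', 'd', 'a']
'd': index 1 in ['e', 'd', 'a'] -> ['d', 'e', 'a']
'd': index 0 in ['d', 'e', 'a'] -> ['d', 'e', 'a']


Output: [0, 1, 0, 2, 0, 1, 0]


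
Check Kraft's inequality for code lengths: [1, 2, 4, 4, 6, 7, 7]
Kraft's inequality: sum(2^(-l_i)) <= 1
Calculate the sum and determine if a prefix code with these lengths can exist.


Sum = 2^(-1) + 2^(-2) + 2^(-4) + 2^(-4) + 2^(-6) + 2^(-7) + 2^(-7)
    = 0.5 + 0.25 + 0.0625 + 0.0625 + 0.015625 + 0.0078125 + 0.0078125
    = 116/128 = 0.90625
Since 0.90625 <= 1, Kraft's inequality IS satisfied.
A prefix code with these lengths CAN exist.

Kraft sum = 0.90625. Satisfied.


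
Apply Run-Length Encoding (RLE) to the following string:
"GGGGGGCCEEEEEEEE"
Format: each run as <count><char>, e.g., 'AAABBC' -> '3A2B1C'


Scanning runs left to right:
  i=0: run of 'G' x 6 -> '6G'
  i=6: run of 'C' x 2 -> '2C'
  i=8: run of 'E' x 8 -> '8E'

RLE = 6G2C8E


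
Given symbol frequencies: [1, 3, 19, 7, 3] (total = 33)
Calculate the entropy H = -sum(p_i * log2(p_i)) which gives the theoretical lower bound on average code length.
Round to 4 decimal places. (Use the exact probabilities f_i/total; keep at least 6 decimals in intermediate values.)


Per-symbol terms -p_i * log2(p_i) with p_i = f_i/33:
  p = 1/33 = 0.030303: log2(p) = -5.044394, -p*log2(p) = 0.152860
  p = 3/33 = 0.090909: log2(p) = -3.459432, -p*log2(p) = 0.314494
  p = 19/33 = 0.575758: log2(p) = -0.796467, -p*log2(p) = 0.458572
  p = 7/33 = 0.212121: log2(p) = -2.237039, -p*log2(p) = 0.474523
  p = 3/33 = 0.090909: log2(p) = -3.459432, -p*log2(p) = 0.314494
H = 0.152860 + 0.314494 + 0.458572 + 0.474523 + 0.314494 = 1.714943

H = 1.7149 bits/symbol


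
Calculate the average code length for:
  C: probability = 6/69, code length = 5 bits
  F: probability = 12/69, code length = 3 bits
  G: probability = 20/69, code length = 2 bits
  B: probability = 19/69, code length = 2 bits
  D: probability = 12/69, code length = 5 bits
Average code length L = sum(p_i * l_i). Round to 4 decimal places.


Weighted contributions p_i * l_i:
  C: (6/69) * 5 = 30/69
  F: (12/69) * 3 = 36/69
  G: (20/69) * 2 = 40/69
  B: (19/69) * 2 = 38/69
  D: (12/69) * 5 = 60/69
Sum = (30 + 36 + 40 + 38 + 60)/69 = 204/69

L = 204/69 = 2.9565 bits/symbol


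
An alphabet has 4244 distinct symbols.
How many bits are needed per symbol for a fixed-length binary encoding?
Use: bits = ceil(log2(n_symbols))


log2(4244) = 12.0512
Bracket: 2^12 = 4096 < 4244 <= 2^13 = 8192
So ceil(log2(4244)) = 13

bits = ceil(log2(4244)) = ceil(12.0512) = 13 bits


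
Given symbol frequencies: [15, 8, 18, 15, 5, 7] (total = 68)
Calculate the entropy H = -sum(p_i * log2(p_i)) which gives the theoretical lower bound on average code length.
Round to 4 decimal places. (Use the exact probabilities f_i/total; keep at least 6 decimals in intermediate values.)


Per-symbol terms -p_i * log2(p_i) with p_i = f_i/68:
  p = 15/68 = 0.220588: log2(p) = -2.180572, -p*log2(p) = 0.481009
  p = 8/68 = 0.117647: log2(p) = -3.087463, -p*log2(p) = 0.363231
  p = 18/68 = 0.264706: log2(p) = -1.917538, -p*log2(p) = 0.507584
  p = 15/68 = 0.220588: log2(p) = -2.180572, -p*log2(p) = 0.481009
  p = 5/68 = 0.073529: log2(p) = -3.765535, -p*log2(p) = 0.276878
  p = 7/68 = 0.102941: log2(p) = -3.280108, -p*log2(p) = 0.337658
H = 0.481009 + 0.363231 + 0.507584 + 0.481009 + 0.276878 + 0.337658 = 2.447369

H = 2.4474 bits/symbol


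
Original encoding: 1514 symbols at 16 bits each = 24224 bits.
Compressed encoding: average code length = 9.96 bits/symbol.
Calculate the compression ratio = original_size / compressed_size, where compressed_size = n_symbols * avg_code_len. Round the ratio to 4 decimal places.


original_size = n_symbols * orig_bits = 1514 * 16 = 24224 bits
compressed_size = n_symbols * avg_code_len = 1514 * 9.96 = 15079.44 bits
ratio = original_size / compressed_size = 24224 / 15079.44 = 1.6064

Compression ratio = 1.6064


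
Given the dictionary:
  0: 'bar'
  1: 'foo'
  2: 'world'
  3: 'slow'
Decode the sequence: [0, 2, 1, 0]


Look up each index in the dictionary:
  0 -> 'bar'
  2 -> 'world'
  1 -> 'foo'
  0 -> 'bar'

Decoded: "bar world foo bar"


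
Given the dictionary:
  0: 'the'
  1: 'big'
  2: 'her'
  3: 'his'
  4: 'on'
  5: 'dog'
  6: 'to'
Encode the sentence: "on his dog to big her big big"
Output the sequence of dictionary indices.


Look up each word in the dictionary:
  'on' -> 4
  'his' -> 3
  'dog' -> 5
  'to' -> 6
  'big' -> 1
  'her' -> 2
  'big' -> 1
  'big' -> 1

Encoded: [4, 3, 5, 6, 1, 2, 1, 1]


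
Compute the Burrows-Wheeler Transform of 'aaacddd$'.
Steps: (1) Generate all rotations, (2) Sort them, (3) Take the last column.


Rotations (sorted):
  0: $aaacddd -> last char: d
  1: aaacddd$ -> last char: $
  2: aacddd$a -> last char: a
  3: acddd$aa -> last char: a
  4: cddd$aaa -> last char: a
  5: d$aaacdd -> last char: d
  6: dd$aaacd -> last char: d
  7: ddd$aaac -> last char: c


BWT = d$aaaddc


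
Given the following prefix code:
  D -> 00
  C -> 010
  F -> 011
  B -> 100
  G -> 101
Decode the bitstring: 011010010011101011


Decoding step by step:
Bits 011 -> F
Bits 010 -> C
Bits 010 -> C
Bits 011 -> F
Bits 101 -> G
Bits 011 -> F


Decoded message: FCCFGF


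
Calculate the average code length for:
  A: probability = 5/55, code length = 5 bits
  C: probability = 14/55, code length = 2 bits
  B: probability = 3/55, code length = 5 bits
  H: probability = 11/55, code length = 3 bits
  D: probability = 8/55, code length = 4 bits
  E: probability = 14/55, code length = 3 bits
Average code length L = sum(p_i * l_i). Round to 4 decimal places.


Weighted contributions p_i * l_i:
  A: (5/55) * 5 = 25/55
  C: (14/55) * 2 = 28/55
  B: (3/55) * 5 = 15/55
  H: (11/55) * 3 = 33/55
  D: (8/55) * 4 = 32/55
  E: (14/55) * 3 = 42/55
Sum = (25 + 28 + 15 + 33 + 32 + 42)/55 = 175/55

L = 175/55 = 3.1818 bits/symbol


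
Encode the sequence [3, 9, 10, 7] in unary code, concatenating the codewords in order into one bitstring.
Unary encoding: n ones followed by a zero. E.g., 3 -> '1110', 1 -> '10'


Encode each number as n ones followed by a terminating 0:
  3 -> 1110 (4 bits)
  9 -> 1111111110 (10 bits)
  10 -> 11111111110 (11 bits)
  7 -> 11111110 (8 bits)
Total length = 4 + 10 + 11 + 8 = 33 bits.

Unary([3, 9, 10, 7]) = 111011111111101111111111011111110 (33 bits)


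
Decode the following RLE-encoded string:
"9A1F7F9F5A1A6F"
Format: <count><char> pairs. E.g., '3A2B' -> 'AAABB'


Expanding each <count><char> pair:
  9A -> 'AAAAAAAAA'
  1F -> 'F'
  7F -> 'FFFFFFF'
  9F -> 'FFFFFFFFF'
  5A -> 'AAAAA'
  1A -> 'A'
  6F -> 'FFFFFF'

Decoded = AAAAAAAAAFFFFFFFFFFFFFFFFFAAAAAAFFFFFF


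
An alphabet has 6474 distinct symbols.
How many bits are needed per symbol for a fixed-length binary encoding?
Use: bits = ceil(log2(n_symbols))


log2(6474) = 12.6604
Bracket: 2^12 = 4096 < 6474 <= 2^13 = 8192
So ceil(log2(6474)) = 13

bits = ceil(log2(6474)) = ceil(12.6604) = 13 bits


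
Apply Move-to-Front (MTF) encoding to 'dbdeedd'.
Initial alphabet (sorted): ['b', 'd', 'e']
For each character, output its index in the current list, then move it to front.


MTF encoding:
'd': index 1 in ['b', 'd', 'e'] -> ['d', 'b', 'e']
'b': index 1 in ['d', 'b', 'e'] -> ['b', 'd', 'e']
'd': index 1 in ['b', 'd', 'e'] -> ['d', 'b', 'e']
'e': index 2 in ['d', 'b', 'e'] -> ['e', 'd', 'b']
'e': index 0 in ['e', 'd', 'b'] -> ['e', 'd', 'b']
'd': index 1 in ['e', 'd', 'b'] -> ['d', 'e', 'b']
'd': index 0 in ['d', 'e', 'b'] -> ['d', 'e', 'b']


Output: [1, 1, 1, 2, 0, 1, 0]


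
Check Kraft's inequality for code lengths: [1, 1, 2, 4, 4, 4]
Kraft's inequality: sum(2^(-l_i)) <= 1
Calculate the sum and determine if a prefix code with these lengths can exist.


Sum = 2^(-1) + 2^(-1) + 2^(-2) + 2^(-4) + 2^(-4) + 2^(-4)
    = 0.5 + 0.5 + 0.25 + 0.0625 + 0.0625 + 0.0625
    = 23/16 = 1.4375
Since 1.4375 > 1, Kraft's inequality is NOT satisfied.
A prefix code with these lengths CANNOT exist.

Kraft sum = 1.4375. Not satisfied.


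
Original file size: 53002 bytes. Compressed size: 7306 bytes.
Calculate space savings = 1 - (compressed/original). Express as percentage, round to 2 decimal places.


ratio = compressed/original = 7306/53002 = 0.137844
savings = 1 - ratio = 1 - 0.137844 = 0.862156
as a percentage: 0.862156 * 100 = 86.22%

Space savings = 1 - 7306/53002 = 86.22%


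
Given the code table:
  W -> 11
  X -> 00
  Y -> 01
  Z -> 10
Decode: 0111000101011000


Decoding:
01 -> Y
11 -> W
00 -> X
01 -> Y
01 -> Y
01 -> Y
10 -> Z
00 -> X


Result: YWXYYYZX


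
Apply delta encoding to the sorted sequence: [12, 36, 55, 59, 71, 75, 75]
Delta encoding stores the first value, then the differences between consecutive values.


First value: 12
Deltas:
  36 - 12 = 24
  55 - 36 = 19
  59 - 55 = 4
  71 - 59 = 12
  75 - 71 = 4
  75 - 75 = 0


Delta encoded: [12, 24, 19, 4, 12, 4, 0]


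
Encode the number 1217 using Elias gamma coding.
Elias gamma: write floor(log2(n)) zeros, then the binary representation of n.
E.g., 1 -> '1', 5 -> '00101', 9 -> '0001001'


num_bits = floor(log2(1217)) + 1 = 11
leading_zeros = num_bits - 1 = 10
binary(1217) = 10011000001

Elias gamma(1217) = '0000000000' + '10011000001' = 000000000010011000001 (21 bits)


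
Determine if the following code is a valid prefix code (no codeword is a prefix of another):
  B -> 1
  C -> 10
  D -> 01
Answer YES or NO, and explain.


Checking each pair (does one codeword prefix another?):
  B='1' vs C='10': prefix -- VIOLATION

NO -- this is NOT a valid prefix code. B (1) is a prefix of C (10).


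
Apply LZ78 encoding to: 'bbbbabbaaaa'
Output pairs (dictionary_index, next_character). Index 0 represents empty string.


LZ78 encoding steps:
Dictionary: {0: ''}
Step 1: w='' (idx 0), next='b' -> output (0, 'b'), add 'b' as idx 1
Step 2: w='b' (idx 1), next='b' -> output (1, 'b'), add 'bb' as idx 2
Step 3: w='b' (idx 1), next='a' -> output (1, 'a'), add 'ba' as idx 3
Step 4: w='bb' (idx 2), next='a' -> output (2, 'a'), add 'bba' as idx 4
Step 5: w='' (idx 0), next='a' -> output (0, 'a'), add 'a' as idx 5
Step 6: w='a' (idx 5), next='a' -> output (5, 'a'), add 'aa' as idx 6


Encoded: [(0, 'b'), (1, 'b'), (1, 'a'), (2, 'a'), (0, 'a'), (5, 'a')]


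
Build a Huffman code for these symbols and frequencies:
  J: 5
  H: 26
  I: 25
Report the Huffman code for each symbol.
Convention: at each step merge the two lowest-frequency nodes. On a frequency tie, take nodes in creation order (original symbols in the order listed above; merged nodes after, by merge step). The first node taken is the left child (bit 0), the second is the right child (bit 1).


Huffman tree construction:
Step 1: Merge J(5) + I(25) = 30
Step 2: Merge H(26) + (J+I)(30) = 56
Read each symbol's code off the tree from the root (left child = 0, right child = 1).

Codes:
  J: 10 (length 2)
  H: 0 (length 1)
  I: 11 (length 2)
Average code length: 86/56 = 1.5357 bits/symbol


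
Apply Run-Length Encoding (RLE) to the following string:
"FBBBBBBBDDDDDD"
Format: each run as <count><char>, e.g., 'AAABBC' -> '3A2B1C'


Scanning runs left to right:
  i=0: run of 'F' x 1 -> '1F'
  i=1: run of 'B' x 7 -> '7B'
  i=8: run of 'D' x 6 -> '6D'

RLE = 1F7B6D


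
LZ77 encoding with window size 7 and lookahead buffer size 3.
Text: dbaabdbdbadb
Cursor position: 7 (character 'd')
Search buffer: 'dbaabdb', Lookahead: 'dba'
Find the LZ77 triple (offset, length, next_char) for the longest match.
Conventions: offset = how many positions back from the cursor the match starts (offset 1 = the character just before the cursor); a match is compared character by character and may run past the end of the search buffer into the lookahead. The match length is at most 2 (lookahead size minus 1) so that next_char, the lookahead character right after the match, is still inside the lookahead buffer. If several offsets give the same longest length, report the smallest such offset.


Try each offset into the search buffer:
  offset=1 (pos 6, char 'b'): match length 0
  offset=2 (pos 5, char 'd'): match length 2
  offset=3 (pos 4, char 'b'): match length 0
  offset=4 (pos 3, char 'a'): match length 0
  offset=5 (pos 2, char 'a'): match length 0
  offset=6 (pos 1, char 'b'): match length 0
  offset=7 (pos 0, char 'd'): match length 2
Longest match has length 2, found at offsets 2, 7; take the smallest, offset 2.
next_char = character at position 7 + 2 = 9 -> 'a'

Best match: offset=2, length=2 (matching 'db' starting at position 5)
LZ77 triple: (2, 2, 'a')
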